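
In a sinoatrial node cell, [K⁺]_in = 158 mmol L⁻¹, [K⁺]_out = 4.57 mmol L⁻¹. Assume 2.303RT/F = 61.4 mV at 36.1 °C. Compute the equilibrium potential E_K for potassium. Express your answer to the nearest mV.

-94 mV

E = (61.4/z) · log₁₀([K⁺]_out/[K⁺]_in) with z = +1.
= (61.4/1) · log₁₀(4.57/158) = 61.40 · log₁₀(0.02892)
= 61.40 · (-1.5387) = -94.48 mV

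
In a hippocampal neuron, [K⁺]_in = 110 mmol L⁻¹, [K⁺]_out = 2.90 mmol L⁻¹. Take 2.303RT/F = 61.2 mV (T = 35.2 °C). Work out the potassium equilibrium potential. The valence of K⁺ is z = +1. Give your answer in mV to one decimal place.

-96.6 mV

E = (61.2/z) · log₁₀([K⁺]_out/[K⁺]_in) with z = +1.
= (61.2/1) · log₁₀(2.90/110) = 61.20 · log₁₀(0.02636)
= 61.20 · (-1.5790) = -96.63 mV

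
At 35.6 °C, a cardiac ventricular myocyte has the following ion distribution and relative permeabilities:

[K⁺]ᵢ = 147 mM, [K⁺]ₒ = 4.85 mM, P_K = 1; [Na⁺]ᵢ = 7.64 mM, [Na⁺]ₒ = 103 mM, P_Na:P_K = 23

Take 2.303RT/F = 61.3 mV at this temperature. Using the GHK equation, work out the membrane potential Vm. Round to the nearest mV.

53 mV

Vm = 61.3 · log₁₀[(Σ P·[cation]ₒ + Σ P·[anion]ᵢ) / (Σ P·[cation]ᵢ + Σ P·[anion]ₒ)]
Numerator = 1×4.85 + 23×103 = 2374
Denominator = 1×147 + 23×7.64 = 322.7
Vm = 61.3 · log₁₀(7.3558) = 61.3 × (0.8666) = 53.12 mV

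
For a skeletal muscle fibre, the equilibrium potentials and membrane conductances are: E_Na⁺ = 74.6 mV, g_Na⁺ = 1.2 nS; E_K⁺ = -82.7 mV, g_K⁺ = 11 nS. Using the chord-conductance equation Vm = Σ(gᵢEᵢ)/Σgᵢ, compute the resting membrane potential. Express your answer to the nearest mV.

-67 mV

Σ gᵢEᵢ = 1.2·(74.6) + 11·(-82.7) = -820.18
Σ gᵢ = 1.2 + 11 = 12.2
Vm = -820.18 / 12.2 = -67.23 mV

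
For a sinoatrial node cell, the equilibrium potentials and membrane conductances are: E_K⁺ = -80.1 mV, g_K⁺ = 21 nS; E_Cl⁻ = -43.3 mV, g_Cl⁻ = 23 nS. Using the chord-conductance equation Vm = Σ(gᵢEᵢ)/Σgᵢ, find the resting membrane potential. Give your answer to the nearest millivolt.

Σ gᵢEᵢ = 21·(-80.1) + 23·(-43.3) = -2678.00
Σ gᵢ = 21 + 23 = 44
Vm = -2678.00 / 44 = -60.86 mV

-61 mV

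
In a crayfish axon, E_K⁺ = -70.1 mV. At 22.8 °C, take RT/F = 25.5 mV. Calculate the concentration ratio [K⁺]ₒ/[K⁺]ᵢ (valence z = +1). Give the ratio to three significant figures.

0.0640

ln([out]/[in]) = E·z/(25.5) = -70.1 × 1 / 25.5 = -2.7490
[out]/[in] = e^(-2.7490) = 0.06399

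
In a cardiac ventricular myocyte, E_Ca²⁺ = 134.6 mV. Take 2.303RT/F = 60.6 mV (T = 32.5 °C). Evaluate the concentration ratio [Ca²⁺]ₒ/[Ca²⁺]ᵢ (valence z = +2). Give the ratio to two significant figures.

28000

log₁₀([out]/[in]) = E·z/(60.6) = 134.6 × 2 / 60.6 = 4.4422
[out]/[in] = 10^(4.4422) = 2.768e+04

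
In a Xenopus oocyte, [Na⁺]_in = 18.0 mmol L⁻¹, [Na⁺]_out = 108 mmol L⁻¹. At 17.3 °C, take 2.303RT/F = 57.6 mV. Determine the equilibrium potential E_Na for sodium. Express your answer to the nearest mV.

E = (57.6/z) · log₁₀([Na⁺]_out/[Na⁺]_in) with z = +1.
= (57.6/1) · log₁₀(108/18.0) = 57.60 · log₁₀(6)
= 57.60 · (0.7782) = 44.82 mV

45 mV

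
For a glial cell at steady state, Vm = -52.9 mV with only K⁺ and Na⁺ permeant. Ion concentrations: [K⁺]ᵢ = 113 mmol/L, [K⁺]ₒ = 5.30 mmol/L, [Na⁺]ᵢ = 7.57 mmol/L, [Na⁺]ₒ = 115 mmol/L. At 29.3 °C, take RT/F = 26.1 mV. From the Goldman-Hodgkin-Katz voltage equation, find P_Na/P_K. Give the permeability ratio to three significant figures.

0.0841

Let α = P_Na/P_K. GHK: Vm = 26.1·ln[(Kₒ + α·Naₒ)/(Kᵢ + α·Naᵢ)].
e^(Vm/26.1) = e^(-52.9/26.1) = 0.13175
So 0.13175·(Kᵢ + α·Naᵢ) = Kₒ + α·Naₒ → α = (0.13175·113.0 − 5.3) / (115.0 − 0.13175·7.57)
α = (14.89 − 5.3) / (115.0 − 0.9974) = 9.588/114 = 0.0841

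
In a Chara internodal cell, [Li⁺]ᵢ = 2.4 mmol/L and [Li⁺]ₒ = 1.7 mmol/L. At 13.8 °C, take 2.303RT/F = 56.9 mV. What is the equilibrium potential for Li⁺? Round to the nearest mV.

-9 mV

E = (56.9/z) · log₁₀([Li⁺]_out/[Li⁺]_in) with z = +1.
= (56.9/1) · log₁₀(1.7/2.4) = 56.90 · log₁₀(0.7083)
= 56.90 · (-0.1498) = -8.52 mV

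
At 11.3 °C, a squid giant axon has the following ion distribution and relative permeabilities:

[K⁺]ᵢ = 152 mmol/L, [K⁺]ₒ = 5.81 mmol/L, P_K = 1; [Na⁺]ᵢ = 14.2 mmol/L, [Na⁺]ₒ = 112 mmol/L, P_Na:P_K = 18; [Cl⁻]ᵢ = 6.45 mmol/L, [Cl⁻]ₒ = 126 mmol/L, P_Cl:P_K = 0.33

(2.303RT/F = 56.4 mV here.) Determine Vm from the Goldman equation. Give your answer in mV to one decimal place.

Vm = 56.4 · log₁₀[(Σ P·[cation]ₒ + Σ P·[anion]ᵢ) / (Σ P·[cation]ᵢ + Σ P·[anion]ₒ)]
Numerator = 1×5.81 + 18×112 + 0.33×6.45 = 2024
Denominator = 1×152 + 18×14.2 + 0.33×126 = 449.2
Vm = 56.4 · log₁₀(4.5059) = 56.4 × (0.6538) = 36.87 mV

36.9 mV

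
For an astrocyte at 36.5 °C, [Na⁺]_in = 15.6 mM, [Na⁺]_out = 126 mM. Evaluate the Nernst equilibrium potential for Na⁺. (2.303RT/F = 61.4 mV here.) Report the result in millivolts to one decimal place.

E = (61.4/z) · log₁₀([Na⁺]_out/[Na⁺]_in) with z = +1.
= (61.4/1) · log₁₀(126/15.6) = 61.40 · log₁₀(8.077)
= 61.40 · (0.9072) = 55.70 mV

55.7 mV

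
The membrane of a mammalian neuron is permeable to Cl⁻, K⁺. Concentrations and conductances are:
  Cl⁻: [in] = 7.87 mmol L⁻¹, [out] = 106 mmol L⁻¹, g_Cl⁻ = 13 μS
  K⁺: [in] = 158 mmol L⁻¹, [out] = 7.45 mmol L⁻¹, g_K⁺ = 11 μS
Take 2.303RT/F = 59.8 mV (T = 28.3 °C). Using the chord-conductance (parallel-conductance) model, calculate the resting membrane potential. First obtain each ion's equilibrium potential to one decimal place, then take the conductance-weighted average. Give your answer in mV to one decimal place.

E_Cl⁻ = (59.8/-1)·log₁₀(106/7.87) = -67.5 mV
E_K⁺ = (59.8/1)·log₁₀(7.45/158) = -79.3 mV
Vm = (Σ gᵢEᵢ)/(Σ gᵢ) = (13·-67.5 + 11·-79.3) / (13 + 11)
= -1749.80 / 24 = -72.91 mV

-72.9 mV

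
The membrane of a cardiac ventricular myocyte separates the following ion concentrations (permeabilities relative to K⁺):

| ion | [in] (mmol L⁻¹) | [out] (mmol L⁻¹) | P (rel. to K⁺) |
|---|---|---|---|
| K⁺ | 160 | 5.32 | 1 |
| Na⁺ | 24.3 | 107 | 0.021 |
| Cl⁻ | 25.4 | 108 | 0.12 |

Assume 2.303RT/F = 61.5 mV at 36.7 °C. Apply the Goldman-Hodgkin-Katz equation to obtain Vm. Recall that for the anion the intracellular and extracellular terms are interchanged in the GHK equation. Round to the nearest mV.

-75 mV

Vm = 61.5 · log₁₀[(Σ P·[cation]ₒ + Σ P·[anion]ᵢ) / (Σ P·[cation]ᵢ + Σ P·[anion]ₒ)]
Numerator = 1×5.32 + 0.021×107 + 0.12×25.4 = 10.62
Denominator = 1×160 + 0.021×24.3 + 0.12×108 = 173.5
Vm = 61.5 · log₁₀(0.061192) = 61.5 × (-1.2133) = -74.62 mV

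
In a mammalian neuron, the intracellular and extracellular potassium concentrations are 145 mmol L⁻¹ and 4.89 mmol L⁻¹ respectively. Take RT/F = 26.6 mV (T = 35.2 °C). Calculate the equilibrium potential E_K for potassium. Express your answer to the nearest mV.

E = (26.6/z) · ln([K⁺]_out/[K⁺]_in) with z = +1.
= (26.6/1) · ln(4.89/145) = 26.60 · ln(0.03372)
= 26.60 · (-3.3895) = -90.16 mV

-90 mV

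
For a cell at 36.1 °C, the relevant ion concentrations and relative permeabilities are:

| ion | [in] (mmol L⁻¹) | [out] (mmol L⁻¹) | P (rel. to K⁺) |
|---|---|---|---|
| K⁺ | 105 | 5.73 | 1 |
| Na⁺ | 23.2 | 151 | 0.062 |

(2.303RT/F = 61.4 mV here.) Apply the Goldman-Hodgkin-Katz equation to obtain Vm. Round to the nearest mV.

Vm = 61.4 · log₁₀[(Σ P·[cation]ₒ + Σ P·[anion]ᵢ) / (Σ P·[cation]ᵢ + Σ P·[anion]ₒ)]
Numerator = 1×5.73 + 0.062×151 = 15.09
Denominator = 1×105 + 0.062×23.2 = 106.4
Vm = 61.4 · log₁₀(0.14179) = 61.4 × (-0.8484) = -52.09 mV

-52 mV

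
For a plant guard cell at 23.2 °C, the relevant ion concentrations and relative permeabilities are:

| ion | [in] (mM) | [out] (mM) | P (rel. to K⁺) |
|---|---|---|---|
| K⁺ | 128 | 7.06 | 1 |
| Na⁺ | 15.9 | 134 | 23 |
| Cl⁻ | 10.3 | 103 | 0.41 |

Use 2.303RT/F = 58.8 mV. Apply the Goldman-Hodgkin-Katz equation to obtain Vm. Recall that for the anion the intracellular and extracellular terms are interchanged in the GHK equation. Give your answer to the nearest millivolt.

Vm = 58.8 · log₁₀[(Σ P·[cation]ₒ + Σ P·[anion]ᵢ) / (Σ P·[cation]ᵢ + Σ P·[anion]ₒ)]
Numerator = 1×7.06 + 23×134 + 0.41×10.3 = 3093
Denominator = 1×128 + 23×15.9 + 0.41×103 = 535.9
Vm = 58.8 · log₁₀(5.7718) = 58.8 × (0.7613) = 44.77 mV

45 mV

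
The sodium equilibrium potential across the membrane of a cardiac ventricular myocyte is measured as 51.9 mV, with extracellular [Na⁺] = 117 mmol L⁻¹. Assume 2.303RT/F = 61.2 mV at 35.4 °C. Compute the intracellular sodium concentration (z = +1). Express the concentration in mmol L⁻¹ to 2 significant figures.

17 mmol L⁻¹

Nernst: E = (61.2/1) · log₁₀([out]/[in]), so log₁₀([out]/[in]) = 51.9 × 1 / 61.2 = 0.8480.
[out]/[in] = 10^(0.8480) = 7.048.
[in] = 117 / 7.048 = 16.6 mmol L⁻¹.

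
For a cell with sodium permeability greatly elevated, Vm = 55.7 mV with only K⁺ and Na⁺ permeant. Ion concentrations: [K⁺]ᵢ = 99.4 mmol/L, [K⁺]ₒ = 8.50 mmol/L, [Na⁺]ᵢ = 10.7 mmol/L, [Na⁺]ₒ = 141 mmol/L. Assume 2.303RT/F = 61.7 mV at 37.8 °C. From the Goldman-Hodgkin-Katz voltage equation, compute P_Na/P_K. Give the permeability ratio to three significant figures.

14.2

Let α = P_Na/P_K. GHK: Vm = 61.7·log₁₀[(Kₒ + α·Naₒ)/(Kᵢ + α·Naᵢ)].
10^(Vm/61.7) = 10^(55.7/61.7) = 7.9938
So 7.9938·(Kᵢ + α·Naᵢ) = Kₒ + α·Naₒ → α = (7.9938·99.4 − 8.5) / (141.0 − 7.9938·10.7)
α = (794.6 − 8.5) / (141.0 − 85.53) = 786.1/55.47 = 14.17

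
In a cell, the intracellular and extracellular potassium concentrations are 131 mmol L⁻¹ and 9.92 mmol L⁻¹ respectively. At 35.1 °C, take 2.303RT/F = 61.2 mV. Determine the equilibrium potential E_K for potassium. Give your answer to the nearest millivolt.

E = (61.2/z) · log₁₀([K⁺]_out/[K⁺]_in) with z = +1.
= (61.2/1) · log₁₀(9.92/131) = 61.20 · log₁₀(0.07573)
= 61.20 · (-1.1208) = -68.59 mV

-69 mV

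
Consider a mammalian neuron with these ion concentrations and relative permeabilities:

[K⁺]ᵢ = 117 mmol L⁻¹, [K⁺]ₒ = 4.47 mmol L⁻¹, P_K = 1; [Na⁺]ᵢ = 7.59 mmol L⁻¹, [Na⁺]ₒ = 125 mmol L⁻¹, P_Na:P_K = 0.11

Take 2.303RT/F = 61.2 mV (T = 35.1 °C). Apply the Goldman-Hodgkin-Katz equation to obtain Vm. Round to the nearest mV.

-50 mV

Vm = 61.2 · log₁₀[(Σ P·[cation]ₒ + Σ P·[anion]ᵢ) / (Σ P·[cation]ᵢ + Σ P·[anion]ₒ)]
Numerator = 1×4.47 + 0.11×125 = 18.22
Denominator = 1×117 + 0.11×7.59 = 117.8
Vm = 61.2 · log₁₀(0.15462) = 61.2 × (-0.8107) = -49.62 mV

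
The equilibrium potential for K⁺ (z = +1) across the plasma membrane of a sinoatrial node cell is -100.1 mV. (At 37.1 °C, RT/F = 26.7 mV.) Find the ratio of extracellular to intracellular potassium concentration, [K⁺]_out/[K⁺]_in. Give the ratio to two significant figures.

ln([out]/[in]) = E·z/(26.7) = -100.1 × 1 / 26.7 = -3.7491
[out]/[in] = e^(-3.7491) = 0.02354

0.024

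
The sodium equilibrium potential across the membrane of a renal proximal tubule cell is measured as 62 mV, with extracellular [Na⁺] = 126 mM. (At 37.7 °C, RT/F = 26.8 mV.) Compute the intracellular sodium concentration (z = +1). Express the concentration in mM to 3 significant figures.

12.5 mM

Nernst: E = (26.8/1) · ln([out]/[in]), so ln([out]/[in]) = 62.0 × 1 / 26.8 = 2.3134.
[out]/[in] = e^(2.3134) = 10.11.
[in] = 126 / 10.11 = 12.46 mM.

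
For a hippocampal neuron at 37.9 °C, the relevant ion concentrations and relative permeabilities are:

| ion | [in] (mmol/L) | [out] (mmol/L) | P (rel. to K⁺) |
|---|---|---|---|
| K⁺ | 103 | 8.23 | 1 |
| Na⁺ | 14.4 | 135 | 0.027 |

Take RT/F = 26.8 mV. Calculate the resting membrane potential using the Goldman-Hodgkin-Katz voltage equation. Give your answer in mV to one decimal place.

Vm = 26.8 · ln[(Σ P·[cation]ₒ + Σ P·[anion]ᵢ) / (Σ P·[cation]ᵢ + Σ P·[anion]ₒ)]
Numerator = 1×8.23 + 0.027×135 = 11.88
Denominator = 1×103 + 0.027×14.4 = 103.4
Vm = 26.8 · ln(0.11486) = 26.8 × (-2.1641) = -58.00 mV

-58.0 mV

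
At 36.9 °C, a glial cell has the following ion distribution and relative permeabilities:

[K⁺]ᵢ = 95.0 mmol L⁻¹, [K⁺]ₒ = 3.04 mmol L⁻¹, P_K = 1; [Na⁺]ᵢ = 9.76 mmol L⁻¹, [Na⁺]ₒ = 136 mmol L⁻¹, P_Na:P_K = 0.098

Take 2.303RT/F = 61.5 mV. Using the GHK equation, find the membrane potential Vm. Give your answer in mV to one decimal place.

Vm = 61.5 · log₁₀[(Σ P·[cation]ₒ + Σ P·[anion]ᵢ) / (Σ P·[cation]ᵢ + Σ P·[anion]ₒ)]
Numerator = 1×3.04 + 0.098×136 = 16.37
Denominator = 1×95.0 + 0.098×9.76 = 95.96
Vm = 61.5 · log₁₀(0.17058) = 61.5 × (-0.7681) = -47.24 mV

-47.2 mV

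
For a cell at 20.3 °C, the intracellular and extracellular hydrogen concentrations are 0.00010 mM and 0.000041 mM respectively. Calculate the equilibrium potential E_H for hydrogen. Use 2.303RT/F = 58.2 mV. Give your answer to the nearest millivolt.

E = (58.2/z) · log₁₀([H⁺]_out/[H⁺]_in) with z = +1.
= (58.2/1) · log₁₀(0.000041/0.00010) = 58.20 · log₁₀(0.41)
= 58.20 · (-0.3872) = -22.54 mV

-23 mV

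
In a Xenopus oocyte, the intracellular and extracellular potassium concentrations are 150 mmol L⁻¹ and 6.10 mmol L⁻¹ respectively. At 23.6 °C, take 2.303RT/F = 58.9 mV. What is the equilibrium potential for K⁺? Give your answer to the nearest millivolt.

-82 mV

E = (58.9/z) · log₁₀([K⁺]_out/[K⁺]_in) with z = +1.
= (58.9/1) · log₁₀(6.10/150) = 58.90 · log₁₀(0.04067)
= 58.90 · (-1.3908) = -81.92 mV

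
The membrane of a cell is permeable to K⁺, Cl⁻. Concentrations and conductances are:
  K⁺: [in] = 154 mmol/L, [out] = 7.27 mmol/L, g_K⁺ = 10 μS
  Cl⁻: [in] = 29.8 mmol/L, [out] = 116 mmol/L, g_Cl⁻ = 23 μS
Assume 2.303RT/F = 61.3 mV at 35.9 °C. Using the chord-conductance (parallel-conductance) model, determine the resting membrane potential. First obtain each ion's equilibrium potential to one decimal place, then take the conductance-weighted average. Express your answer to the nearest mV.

E_K⁺ = (61.3/1)·log₁₀(7.27/154) = -81.3 mV
E_Cl⁻ = (61.3/-1)·log₁₀(116/29.8) = -36.2 mV
Vm = (Σ gᵢEᵢ)/(Σ gᵢ) = (10·-81.3 + 23·-36.2) / (10 + 23)
= -1645.60 / 33 = -49.87 mV

-50 mV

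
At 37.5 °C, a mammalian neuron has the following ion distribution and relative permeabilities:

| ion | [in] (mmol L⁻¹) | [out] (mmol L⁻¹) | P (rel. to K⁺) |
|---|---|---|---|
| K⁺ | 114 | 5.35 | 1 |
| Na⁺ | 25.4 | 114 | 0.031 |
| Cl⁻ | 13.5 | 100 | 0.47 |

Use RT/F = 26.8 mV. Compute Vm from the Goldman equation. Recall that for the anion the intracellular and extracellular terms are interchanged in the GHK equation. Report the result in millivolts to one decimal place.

-63.3 mV

Vm = 26.8 · ln[(Σ P·[cation]ₒ + Σ P·[anion]ᵢ) / (Σ P·[cation]ᵢ + Σ P·[anion]ₒ)]
Numerator = 1×5.35 + 0.031×114 + 0.47×13.5 = 15.23
Denominator = 1×114 + 0.031×25.4 + 0.47×100 = 161.8
Vm = 26.8 · ln(0.09413) = 26.8 × (-2.3631) = -63.33 mV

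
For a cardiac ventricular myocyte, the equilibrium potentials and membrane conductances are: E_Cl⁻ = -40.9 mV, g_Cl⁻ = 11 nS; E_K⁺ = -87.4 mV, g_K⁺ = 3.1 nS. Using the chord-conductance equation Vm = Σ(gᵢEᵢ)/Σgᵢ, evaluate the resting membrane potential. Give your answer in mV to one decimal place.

Σ gᵢEᵢ = 11·(-40.9) + 3.1·(-87.4) = -720.84
Σ gᵢ = 11 + 3.1 = 14.1
Vm = -720.84 / 14.1 = -51.12 mV

-51.1 mV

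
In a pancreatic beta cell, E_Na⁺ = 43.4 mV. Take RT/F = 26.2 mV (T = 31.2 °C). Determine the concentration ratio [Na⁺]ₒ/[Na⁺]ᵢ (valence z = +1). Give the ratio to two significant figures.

ln([out]/[in]) = E·z/(26.2) = 43.4 × 1 / 26.2 = 1.6565
[out]/[in] = e^(1.6565) = 5.241

5.2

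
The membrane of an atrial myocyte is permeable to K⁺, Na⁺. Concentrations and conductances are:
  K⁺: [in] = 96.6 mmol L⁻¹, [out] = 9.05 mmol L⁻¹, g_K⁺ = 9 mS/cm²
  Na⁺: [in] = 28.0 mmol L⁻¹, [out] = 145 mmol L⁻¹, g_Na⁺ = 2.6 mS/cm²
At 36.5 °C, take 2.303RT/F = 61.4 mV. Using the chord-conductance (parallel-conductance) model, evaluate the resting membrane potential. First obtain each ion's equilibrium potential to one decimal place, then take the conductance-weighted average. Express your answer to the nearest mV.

-39 mV

E_K⁺ = (61.4/1)·log₁₀(9.05/96.6) = -63.1 mV
E_Na⁺ = (61.4/1)·log₁₀(145/28.0) = 43.9 mV
Vm = (Σ gᵢEᵢ)/(Σ gᵢ) = (9·-63.1 + 2.6·43.9) / (9 + 2.6)
= -453.76 / 11.6 = -39.12 mV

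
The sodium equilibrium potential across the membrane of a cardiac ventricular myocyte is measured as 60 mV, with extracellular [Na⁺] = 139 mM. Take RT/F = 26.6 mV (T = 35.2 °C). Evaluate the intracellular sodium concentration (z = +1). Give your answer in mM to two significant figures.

Nernst: E = (26.6/1) · ln([out]/[in]), so ln([out]/[in]) = 60.0 × 1 / 26.6 = 2.2556.
[out]/[in] = e^(2.2556) = 9.541.
[in] = 139 / 9.541 = 14.57 mM.

15 mM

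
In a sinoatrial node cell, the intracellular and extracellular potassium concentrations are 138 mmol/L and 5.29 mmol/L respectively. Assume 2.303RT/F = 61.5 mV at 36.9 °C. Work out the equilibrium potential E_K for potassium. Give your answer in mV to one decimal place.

E = (61.5/z) · log₁₀([K⁺]_out/[K⁺]_in) with z = +1.
= (61.5/1) · log₁₀(5.29/138) = 61.50 · log₁₀(0.03833)
= 61.50 · (-1.4164) = -87.11 mV

-87.1 mV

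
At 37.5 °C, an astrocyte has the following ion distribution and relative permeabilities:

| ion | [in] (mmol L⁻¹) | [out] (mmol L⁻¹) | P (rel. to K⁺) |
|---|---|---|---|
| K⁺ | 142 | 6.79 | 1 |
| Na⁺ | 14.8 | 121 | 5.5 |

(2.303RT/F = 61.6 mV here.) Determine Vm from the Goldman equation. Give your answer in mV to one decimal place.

29.5 mV

Vm = 61.6 · log₁₀[(Σ P·[cation]ₒ + Σ P·[anion]ᵢ) / (Σ P·[cation]ᵢ + Σ P·[anion]ₒ)]
Numerator = 1×6.79 + 5.5×121 = 672.3
Denominator = 1×142 + 5.5×14.8 = 223.4
Vm = 61.6 · log₁₀(3.0094) = 61.6 × (0.4785) = 29.47 mV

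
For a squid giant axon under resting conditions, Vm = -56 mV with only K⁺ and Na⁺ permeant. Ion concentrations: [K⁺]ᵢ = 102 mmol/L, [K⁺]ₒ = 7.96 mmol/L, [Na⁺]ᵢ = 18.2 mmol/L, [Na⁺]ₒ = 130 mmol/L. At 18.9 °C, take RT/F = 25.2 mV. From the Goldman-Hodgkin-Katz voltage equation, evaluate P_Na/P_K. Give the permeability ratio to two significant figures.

0.024

Let α = P_Na/P_K. GHK: Vm = 25.2·ln[(Kₒ + α·Naₒ)/(Kᵢ + α·Naᵢ)].
e^(Vm/25.2) = e^(-56.0/25.2) = 0.10837
So 0.10837·(Kᵢ + α·Naᵢ) = Kₒ + α·Naₒ → α = (0.10837·102.0 − 7.96) / (130.0 − 0.10837·18.2)
α = (11.05 − 7.96) / (130.0 − 1.972) = 3.094/128 = 0.02416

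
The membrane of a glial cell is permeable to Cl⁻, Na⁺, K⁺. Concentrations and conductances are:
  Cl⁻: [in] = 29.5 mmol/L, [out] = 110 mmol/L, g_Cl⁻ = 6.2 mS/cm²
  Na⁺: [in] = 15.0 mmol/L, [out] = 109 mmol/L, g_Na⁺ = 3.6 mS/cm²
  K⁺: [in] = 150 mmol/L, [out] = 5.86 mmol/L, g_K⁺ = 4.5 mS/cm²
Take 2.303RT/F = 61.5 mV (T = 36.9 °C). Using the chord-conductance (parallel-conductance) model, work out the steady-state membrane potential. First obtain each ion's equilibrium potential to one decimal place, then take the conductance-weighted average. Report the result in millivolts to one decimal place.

E_Cl⁻ = (61.5/-1)·log₁₀(110/29.5) = -35.2 mV
E_Na⁺ = (61.5/1)·log₁₀(109/15.0) = 53.0 mV
E_K⁺ = (61.5/1)·log₁₀(5.86/150) = -86.6 mV
Vm = (Σ gᵢEᵢ)/(Σ gᵢ) = (6.2·-35.2 + 3.6·53.0 + 4.5·-86.6) / (6.2 + 3.6 + 4.5)
= -417.14 / 14.3 = -29.17 mV

-29.2 mV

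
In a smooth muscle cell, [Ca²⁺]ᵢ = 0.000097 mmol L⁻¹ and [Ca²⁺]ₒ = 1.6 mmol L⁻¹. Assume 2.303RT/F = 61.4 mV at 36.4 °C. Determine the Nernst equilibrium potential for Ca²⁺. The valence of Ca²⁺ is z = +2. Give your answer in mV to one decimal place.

E = (61.4/z) · log₁₀([Ca²⁺]_out/[Ca²⁺]_in) with z = +2.
= (61.4/2) · log₁₀(1.6/0.000097) = 30.70 · log₁₀(1.649e+04)
= 30.70 · (4.2173) = 129.47 mV

129.5 mV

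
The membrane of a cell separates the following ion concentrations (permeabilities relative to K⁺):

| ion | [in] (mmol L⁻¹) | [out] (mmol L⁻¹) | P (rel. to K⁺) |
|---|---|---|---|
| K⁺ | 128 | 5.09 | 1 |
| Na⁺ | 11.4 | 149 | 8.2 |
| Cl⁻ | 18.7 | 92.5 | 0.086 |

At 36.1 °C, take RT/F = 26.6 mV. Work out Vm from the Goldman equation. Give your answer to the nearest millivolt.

Vm = 26.6 · ln[(Σ P·[cation]ₒ + Σ P·[anion]ᵢ) / (Σ P·[cation]ᵢ + Σ P·[anion]ₒ)]
Numerator = 1×5.09 + 8.2×149 + 0.086×18.7 = 1228
Denominator = 1×128 + 8.2×11.4 + 0.086×92.5 = 229.4
Vm = 26.6 · ln(5.3544) = 26.6 × (1.6779) = 44.63 mV

45 mV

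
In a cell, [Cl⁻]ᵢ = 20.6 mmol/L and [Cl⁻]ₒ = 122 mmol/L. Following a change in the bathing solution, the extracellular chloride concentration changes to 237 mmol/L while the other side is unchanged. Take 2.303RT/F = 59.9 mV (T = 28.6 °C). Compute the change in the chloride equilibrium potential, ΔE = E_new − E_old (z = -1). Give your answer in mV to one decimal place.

-17.3 mV

E_old = (59.9/-1)·log₁₀(122/20.6) = -46.27 mV
E_new = (59.9/-1)·log₁₀(237/20.6) = -63.55 mV
ΔE = -63.55 − (-46.27) = -17.27 mV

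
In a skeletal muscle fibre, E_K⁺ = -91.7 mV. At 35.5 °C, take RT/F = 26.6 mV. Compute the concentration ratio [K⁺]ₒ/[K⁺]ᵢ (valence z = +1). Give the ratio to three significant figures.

ln([out]/[in]) = E·z/(26.6) = -91.7 × 1 / 26.6 = -3.4474
[out]/[in] = e^(-3.4474) = 0.03183

0.0318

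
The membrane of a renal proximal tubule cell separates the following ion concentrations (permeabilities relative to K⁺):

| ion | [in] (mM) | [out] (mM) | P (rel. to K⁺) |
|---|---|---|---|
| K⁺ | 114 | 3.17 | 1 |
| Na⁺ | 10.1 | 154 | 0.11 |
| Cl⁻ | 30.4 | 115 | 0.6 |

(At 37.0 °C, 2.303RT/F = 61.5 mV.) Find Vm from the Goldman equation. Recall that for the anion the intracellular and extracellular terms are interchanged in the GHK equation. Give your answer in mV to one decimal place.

-41.9 mV

Vm = 61.5 · log₁₀[(Σ P·[cation]ₒ + Σ P·[anion]ᵢ) / (Σ P·[cation]ᵢ + Σ P·[anion]ₒ)]
Numerator = 1×3.17 + 0.11×154 + 0.6×30.4 = 38.35
Denominator = 1×114 + 0.11×10.1 + 0.6×115 = 184.1
Vm = 61.5 · log₁₀(0.2083) = 61.5 × (-0.6813) = -41.90 mV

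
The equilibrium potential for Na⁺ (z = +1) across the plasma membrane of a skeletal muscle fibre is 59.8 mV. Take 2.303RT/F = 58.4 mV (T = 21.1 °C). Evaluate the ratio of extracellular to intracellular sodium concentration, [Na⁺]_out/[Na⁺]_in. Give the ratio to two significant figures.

log₁₀([out]/[in]) = E·z/(58.4) = 59.8 × 1 / 58.4 = 1.0240
[out]/[in] = 10^(1.0240) = 10.57

11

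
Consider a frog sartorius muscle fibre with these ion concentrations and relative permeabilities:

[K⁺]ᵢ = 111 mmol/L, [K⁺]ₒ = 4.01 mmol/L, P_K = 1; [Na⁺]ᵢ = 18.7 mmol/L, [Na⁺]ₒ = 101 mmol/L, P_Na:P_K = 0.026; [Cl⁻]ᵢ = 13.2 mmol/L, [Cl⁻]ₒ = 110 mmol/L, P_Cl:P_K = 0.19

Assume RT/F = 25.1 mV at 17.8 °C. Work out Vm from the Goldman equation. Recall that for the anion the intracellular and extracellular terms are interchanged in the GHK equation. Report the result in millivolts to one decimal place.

-67.1 mV

Vm = 25.1 · ln[(Σ P·[cation]ₒ + Σ P·[anion]ᵢ) / (Σ P·[cation]ᵢ + Σ P·[anion]ₒ)]
Numerator = 1×4.01 + 0.026×101 + 0.19×13.2 = 9.144
Denominator = 1×111 + 0.026×18.7 + 0.19×110 = 132.4
Vm = 25.1 · ln(0.069071) = 25.1 × (-2.6726) = -67.08 mV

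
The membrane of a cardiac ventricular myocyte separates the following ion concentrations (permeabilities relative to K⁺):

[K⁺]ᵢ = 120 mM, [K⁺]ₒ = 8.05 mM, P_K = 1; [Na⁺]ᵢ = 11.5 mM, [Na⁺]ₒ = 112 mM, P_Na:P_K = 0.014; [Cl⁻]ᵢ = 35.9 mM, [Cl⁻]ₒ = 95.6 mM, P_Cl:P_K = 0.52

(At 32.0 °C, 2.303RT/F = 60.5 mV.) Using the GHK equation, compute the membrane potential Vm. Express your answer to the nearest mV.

-47 mV

Vm = 60.5 · log₁₀[(Σ P·[cation]ₒ + Σ P·[anion]ᵢ) / (Σ P·[cation]ᵢ + Σ P·[anion]ₒ)]
Numerator = 1×8.05 + 0.014×112 + 0.52×35.9 = 28.29
Denominator = 1×120 + 0.014×11.5 + 0.52×95.6 = 169.9
Vm = 60.5 · log₁₀(0.16651) = 60.5 × (-0.7786) = -47.10 mV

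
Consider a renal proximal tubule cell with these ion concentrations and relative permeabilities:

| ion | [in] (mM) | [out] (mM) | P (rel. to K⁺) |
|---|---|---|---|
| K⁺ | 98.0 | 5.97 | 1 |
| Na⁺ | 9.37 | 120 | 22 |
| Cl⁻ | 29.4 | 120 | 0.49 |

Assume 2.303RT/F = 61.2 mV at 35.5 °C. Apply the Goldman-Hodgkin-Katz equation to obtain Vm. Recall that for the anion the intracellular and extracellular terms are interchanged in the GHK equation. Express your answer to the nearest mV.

Vm = 61.2 · log₁₀[(Σ P·[cation]ₒ + Σ P·[anion]ᵢ) / (Σ P·[cation]ᵢ + Σ P·[anion]ₒ)]
Numerator = 1×5.97 + 22×120 + 0.49×29.4 = 2660
Denominator = 1×98.0 + 22×9.37 + 0.49×120 = 362.9
Vm = 61.2 · log₁₀(7.3301) = 61.2 × (0.8651) = 52.94 mV

53 mV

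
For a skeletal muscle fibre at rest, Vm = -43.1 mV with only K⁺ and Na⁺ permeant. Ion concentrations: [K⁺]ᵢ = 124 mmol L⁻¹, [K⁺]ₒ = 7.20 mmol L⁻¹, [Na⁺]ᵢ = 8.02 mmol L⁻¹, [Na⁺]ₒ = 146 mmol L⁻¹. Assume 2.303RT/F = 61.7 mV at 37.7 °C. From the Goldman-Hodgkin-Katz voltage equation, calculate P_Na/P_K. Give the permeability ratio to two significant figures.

0.12

Let α = P_Na/P_K. GHK: Vm = 61.7·log₁₀[(Kₒ + α·Naₒ)/(Kᵢ + α·Naᵢ)].
10^(Vm/61.7) = 10^(-43.1/61.7) = 0.2002
So 0.2002·(Kᵢ + α·Naᵢ) = Kₒ + α·Naₒ → α = (0.2002·124.0 − 7.2) / (146.0 − 0.2002·8.02)
α = (24.82 − 7.2) / (146.0 − 1.606) = 17.62/144.4 = 0.1221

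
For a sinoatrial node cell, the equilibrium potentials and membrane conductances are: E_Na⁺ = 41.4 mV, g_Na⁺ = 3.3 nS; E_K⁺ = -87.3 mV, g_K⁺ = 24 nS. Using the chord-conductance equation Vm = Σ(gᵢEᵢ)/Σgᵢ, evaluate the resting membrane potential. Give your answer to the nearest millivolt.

Σ gᵢEᵢ = 3.3·(41.4) + 24·(-87.3) = -1958.58
Σ gᵢ = 3.3 + 24 = 27.3
Vm = -1958.58 / 27.3 = -71.74 mV

-72 mV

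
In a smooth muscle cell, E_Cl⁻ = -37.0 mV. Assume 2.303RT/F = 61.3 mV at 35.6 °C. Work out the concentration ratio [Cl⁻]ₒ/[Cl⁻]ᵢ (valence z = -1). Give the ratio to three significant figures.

4.01

log₁₀([out]/[in]) = E·z/(61.3) = -37.0 × -1 / 61.3 = 0.6036
[out]/[in] = 10^(0.6036) = 4.014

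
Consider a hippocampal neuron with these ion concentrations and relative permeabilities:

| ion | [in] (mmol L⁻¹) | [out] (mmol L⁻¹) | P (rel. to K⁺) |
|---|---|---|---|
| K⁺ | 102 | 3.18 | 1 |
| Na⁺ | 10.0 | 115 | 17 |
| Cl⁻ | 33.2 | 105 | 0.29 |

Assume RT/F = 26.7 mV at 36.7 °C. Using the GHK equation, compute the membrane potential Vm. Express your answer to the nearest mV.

Vm = 26.7 · ln[(Σ P·[cation]ₒ + Σ P·[anion]ᵢ) / (Σ P·[cation]ᵢ + Σ P·[anion]ₒ)]
Numerator = 1×3.18 + 17×115 + 0.29×33.2 = 1968
Denominator = 1×102 + 17×10.0 + 0.29×105 = 302.4
Vm = 26.7 · ln(6.5062) = 26.7 × (1.8728) = 50.00 mV

50 mV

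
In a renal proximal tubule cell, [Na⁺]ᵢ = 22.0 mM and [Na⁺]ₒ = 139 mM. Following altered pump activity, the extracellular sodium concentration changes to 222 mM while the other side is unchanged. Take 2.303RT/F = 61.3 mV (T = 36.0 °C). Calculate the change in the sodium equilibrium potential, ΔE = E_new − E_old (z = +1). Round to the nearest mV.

12 mV

E_old = (61.3/1)·log₁₀(139/22.0) = 49.08 mV
E_new = (61.3/1)·log₁₀(222/22.0) = 61.54 mV
ΔE = 61.54 − (49.08) = 12.46 mV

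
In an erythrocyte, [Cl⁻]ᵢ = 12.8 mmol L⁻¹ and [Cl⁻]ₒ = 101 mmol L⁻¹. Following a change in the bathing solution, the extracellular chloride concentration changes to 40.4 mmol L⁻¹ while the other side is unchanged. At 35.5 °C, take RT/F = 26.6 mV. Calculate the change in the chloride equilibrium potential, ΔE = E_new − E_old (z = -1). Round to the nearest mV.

E_old = (26.6/-1)·ln(101/12.8) = -54.95 mV
E_new = (26.6/-1)·ln(40.4/12.8) = -30.57 mV
ΔE = -30.57 − (-54.95) = 24.37 mV

24 mV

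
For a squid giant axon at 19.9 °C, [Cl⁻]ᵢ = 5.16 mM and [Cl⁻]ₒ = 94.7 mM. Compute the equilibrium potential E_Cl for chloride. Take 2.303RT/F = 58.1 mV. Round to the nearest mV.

-73 mV

E = (58.1/z) · log₁₀([Cl⁻]_out/[Cl⁻]_in) with z = -1.
For an anion, dividing by z = -1 reverses the sign.
= (58.1/-1) · log₁₀(94.7/5.16) = -58.10 · log₁₀(18.35)
= -58.10 · (1.2637) = -73.42 mV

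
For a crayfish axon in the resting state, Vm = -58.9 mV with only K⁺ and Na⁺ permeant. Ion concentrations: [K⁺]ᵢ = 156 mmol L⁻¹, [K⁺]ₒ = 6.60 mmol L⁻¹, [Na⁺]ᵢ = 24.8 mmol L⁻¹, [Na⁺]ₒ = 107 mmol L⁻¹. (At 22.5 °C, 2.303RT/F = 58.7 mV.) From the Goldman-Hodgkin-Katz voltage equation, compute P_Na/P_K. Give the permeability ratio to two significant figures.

0.085

Let α = P_Na/P_K. GHK: Vm = 58.7·log₁₀[(Kₒ + α·Naₒ)/(Kᵢ + α·Naᵢ)].
10^(Vm/58.7) = 10^(-58.9/58.7) = 0.099219
So 0.099219·(Kᵢ + α·Naᵢ) = Kₒ + α·Naₒ → α = (0.099219·156.0 − 6.6) / (107.0 − 0.099219·24.8)
α = (15.48 − 6.6) / (107.0 − 2.461) = 8.878/104.5 = 0.08493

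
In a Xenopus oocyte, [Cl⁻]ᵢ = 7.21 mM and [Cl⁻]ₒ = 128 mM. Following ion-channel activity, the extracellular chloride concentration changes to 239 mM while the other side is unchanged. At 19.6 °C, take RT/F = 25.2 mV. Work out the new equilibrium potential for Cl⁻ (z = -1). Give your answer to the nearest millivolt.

-88 mV

After the shift: [Cl⁻]_out = 239, [Cl⁻]_in = 7.21 mM.
E_new = (25.2/-1)·ln(239/7.21) = -25.20 · (3.5010) = -88.23 mV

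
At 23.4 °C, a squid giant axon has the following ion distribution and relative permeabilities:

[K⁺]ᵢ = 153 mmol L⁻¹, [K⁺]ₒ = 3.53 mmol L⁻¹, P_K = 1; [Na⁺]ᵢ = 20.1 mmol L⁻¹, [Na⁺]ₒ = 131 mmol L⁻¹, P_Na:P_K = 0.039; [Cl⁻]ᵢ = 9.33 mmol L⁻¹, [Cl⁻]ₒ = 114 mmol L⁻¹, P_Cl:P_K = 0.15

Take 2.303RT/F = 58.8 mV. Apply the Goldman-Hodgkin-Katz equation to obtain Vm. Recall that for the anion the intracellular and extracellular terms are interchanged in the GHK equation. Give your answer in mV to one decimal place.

-72.4 mV

Vm = 58.8 · log₁₀[(Σ P·[cation]ₒ + Σ P·[anion]ᵢ) / (Σ P·[cation]ᵢ + Σ P·[anion]ₒ)]
Numerator = 1×3.53 + 0.039×131 + 0.15×9.33 = 10.04
Denominator = 1×153 + 0.039×20.1 + 0.15×114 = 170.9
Vm = 58.8 · log₁₀(0.058745) = 58.8 × (-1.2310) = -72.38 mV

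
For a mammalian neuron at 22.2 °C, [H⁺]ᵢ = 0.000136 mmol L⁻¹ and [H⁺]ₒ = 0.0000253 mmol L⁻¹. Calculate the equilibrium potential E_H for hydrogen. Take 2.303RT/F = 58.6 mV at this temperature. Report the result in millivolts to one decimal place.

-42.8 mV

E = (58.6/z) · log₁₀([H⁺]_out/[H⁺]_in) with z = +1.
= (58.6/1) · log₁₀(0.0000253/0.000136) = 58.60 · log₁₀(0.186)
= 58.60 · (-0.7304) = -42.80 mV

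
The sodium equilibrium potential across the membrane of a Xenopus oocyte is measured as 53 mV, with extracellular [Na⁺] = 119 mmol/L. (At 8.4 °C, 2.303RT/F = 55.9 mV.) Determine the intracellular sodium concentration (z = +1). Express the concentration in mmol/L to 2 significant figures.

13 mmol/L

Nernst: E = (55.9/1) · log₁₀([out]/[in]), so log₁₀([out]/[in]) = 53.0 × 1 / 55.9 = 0.9481.
[out]/[in] = 10^(0.9481) = 8.874.
[in] = 119 / 8.874 = 13.41 mmol/L.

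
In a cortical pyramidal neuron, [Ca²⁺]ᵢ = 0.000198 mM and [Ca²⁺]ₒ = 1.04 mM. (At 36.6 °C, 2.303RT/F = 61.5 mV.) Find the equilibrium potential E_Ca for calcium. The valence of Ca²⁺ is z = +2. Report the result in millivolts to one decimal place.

114.4 mV

E = (61.5/z) · log₁₀([Ca²⁺]_out/[Ca²⁺]_in) with z = +2.
= (61.5/2) · log₁₀(1.04/0.000198) = 30.75 · log₁₀(5253)
= 30.75 · (3.7204) = 114.40 mV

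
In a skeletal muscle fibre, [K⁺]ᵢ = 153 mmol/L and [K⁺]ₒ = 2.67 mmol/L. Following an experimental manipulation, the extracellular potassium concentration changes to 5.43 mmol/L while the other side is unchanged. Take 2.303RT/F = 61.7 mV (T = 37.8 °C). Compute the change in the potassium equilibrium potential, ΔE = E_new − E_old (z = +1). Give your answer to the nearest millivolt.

19 mV

E_old = (61.7/1)·log₁₀(2.67/153) = -108.48 mV
E_new = (61.7/1)·log₁₀(5.43/153) = -89.46 mV
ΔE = -89.46 − (-108.48) = 19.02 mV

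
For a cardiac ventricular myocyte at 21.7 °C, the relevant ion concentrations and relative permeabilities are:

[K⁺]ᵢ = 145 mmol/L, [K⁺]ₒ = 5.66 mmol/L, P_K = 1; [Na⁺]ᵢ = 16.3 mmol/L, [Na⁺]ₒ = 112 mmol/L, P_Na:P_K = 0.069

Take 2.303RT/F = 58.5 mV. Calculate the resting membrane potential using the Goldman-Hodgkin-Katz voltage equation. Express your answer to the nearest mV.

Vm = 58.5 · log₁₀[(Σ P·[cation]ₒ + Σ P·[anion]ᵢ) / (Σ P·[cation]ᵢ + Σ P·[anion]ₒ)]
Numerator = 1×5.66 + 0.069×112 = 13.39
Denominator = 1×145 + 0.069×16.3 = 146.1
Vm = 58.5 · log₁₀(0.09162) = 58.5 × (-1.0380) = -60.72 mV

-61 mV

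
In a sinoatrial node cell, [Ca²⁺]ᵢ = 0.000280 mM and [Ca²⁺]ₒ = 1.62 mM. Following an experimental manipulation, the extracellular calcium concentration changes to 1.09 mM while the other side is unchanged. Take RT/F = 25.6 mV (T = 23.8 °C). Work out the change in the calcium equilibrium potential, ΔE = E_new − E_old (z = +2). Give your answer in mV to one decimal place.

-5.1 mV

E_old = (25.6/2)·ln(1.62/0.000280) = 110.89 mV
E_new = (25.6/2)·ln(1.09/0.000280) = 105.82 mV
ΔE = 105.82 − (110.89) = -5.07 mV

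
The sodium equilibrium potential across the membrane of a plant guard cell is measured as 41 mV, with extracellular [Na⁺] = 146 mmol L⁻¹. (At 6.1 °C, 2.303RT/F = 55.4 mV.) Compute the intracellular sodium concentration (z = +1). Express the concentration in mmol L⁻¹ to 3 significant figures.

26.6 mmol L⁻¹

Nernst: E = (55.4/1) · log₁₀([out]/[in]), so log₁₀([out]/[in]) = 41.0 × 1 / 55.4 = 0.7401.
[out]/[in] = 10^(0.7401) = 5.496.
[in] = 146 / 5.496 = 26.56 mmol L⁻¹.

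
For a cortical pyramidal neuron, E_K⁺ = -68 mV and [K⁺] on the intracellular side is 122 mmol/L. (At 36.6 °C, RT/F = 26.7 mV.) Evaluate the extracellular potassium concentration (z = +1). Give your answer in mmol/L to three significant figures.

9.56 mmol/L

Nernst: E = (26.7/1) · ln([out]/[in]), so ln([out]/[in]) = -68.0 × 1 / 26.7 = -2.5468.
[out]/[in] = e^(-2.5468) = 0.07833.
[out] = 0.07833 × 122 = 9.556 mmol/L.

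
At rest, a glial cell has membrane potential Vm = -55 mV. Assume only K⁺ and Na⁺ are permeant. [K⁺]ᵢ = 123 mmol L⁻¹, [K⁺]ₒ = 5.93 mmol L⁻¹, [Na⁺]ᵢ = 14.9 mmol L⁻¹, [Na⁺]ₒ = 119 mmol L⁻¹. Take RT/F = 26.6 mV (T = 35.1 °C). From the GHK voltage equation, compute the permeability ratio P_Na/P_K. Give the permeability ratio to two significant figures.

0.082

Let α = P_Na/P_K. GHK: Vm = 26.6·ln[(Kₒ + α·Naₒ)/(Kᵢ + α·Naᵢ)].
e^(Vm/26.6) = e^(-55.0/26.6) = 0.12648
So 0.12648·(Kᵢ + α·Naᵢ) = Kₒ + α·Naₒ → α = (0.12648·123.0 − 5.93) / (119.0 − 0.12648·14.9)
α = (15.56 − 5.93) / (119.0 − 1.885) = 9.627/117.1 = 0.0822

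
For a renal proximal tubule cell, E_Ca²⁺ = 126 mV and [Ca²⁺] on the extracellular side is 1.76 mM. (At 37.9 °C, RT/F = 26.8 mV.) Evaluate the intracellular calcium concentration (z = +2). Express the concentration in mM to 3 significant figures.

0.000145 mM

Nernst: E = (26.8/2) · ln([out]/[in]), so ln([out]/[in]) = 126.0 × 2 / 26.8 = 9.4030.
[out]/[in] = e^(9.4030) = 1.212e+04.
[in] = 1.76 / 1.212e+04 = 0.0001452 mM.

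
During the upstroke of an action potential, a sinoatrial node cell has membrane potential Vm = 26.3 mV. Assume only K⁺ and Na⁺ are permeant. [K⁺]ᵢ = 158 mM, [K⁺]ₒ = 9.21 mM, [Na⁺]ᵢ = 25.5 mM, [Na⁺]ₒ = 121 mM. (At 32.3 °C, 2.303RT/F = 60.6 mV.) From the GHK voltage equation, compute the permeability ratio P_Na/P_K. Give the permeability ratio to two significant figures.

Let α = P_Na/P_K. GHK: Vm = 60.6·log₁₀[(Kₒ + α·Naₒ)/(Kᵢ + α·Naᵢ)].
10^(Vm/60.6) = 10^(26.3/60.6) = 2.7164
So 2.7164·(Kᵢ + α·Naᵢ) = Kₒ + α·Naₒ → α = (2.7164·158.0 − 9.21) / (121.0 − 2.7164·25.5)
α = (429.2 − 9.21) / (121.0 − 69.27) = 420/51.73 = 8.118

8.1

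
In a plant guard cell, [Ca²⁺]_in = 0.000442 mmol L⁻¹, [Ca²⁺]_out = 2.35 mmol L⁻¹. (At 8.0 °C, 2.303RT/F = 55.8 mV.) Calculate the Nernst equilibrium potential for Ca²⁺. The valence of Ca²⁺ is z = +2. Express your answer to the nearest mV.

E = (55.8/z) · log₁₀([Ca²⁺]_out/[Ca²⁺]_in) with z = +2.
= (55.8/2) · log₁₀(2.35/0.000442) = 27.90 · log₁₀(5317)
= 27.90 · (3.7256) = 103.95 mV

104 mV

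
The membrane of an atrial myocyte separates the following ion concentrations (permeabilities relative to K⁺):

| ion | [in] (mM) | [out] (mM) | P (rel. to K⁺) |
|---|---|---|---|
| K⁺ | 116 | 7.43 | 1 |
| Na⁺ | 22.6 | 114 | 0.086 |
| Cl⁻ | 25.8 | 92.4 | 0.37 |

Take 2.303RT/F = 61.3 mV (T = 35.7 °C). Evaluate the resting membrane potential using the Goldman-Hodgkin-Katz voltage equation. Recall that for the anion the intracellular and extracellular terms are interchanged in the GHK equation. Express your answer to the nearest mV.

Vm = 61.3 · log₁₀[(Σ P·[cation]ₒ + Σ P·[anion]ᵢ) / (Σ P·[cation]ᵢ + Σ P·[anion]ₒ)]
Numerator = 1×7.43 + 0.086×114 + 0.37×25.8 = 26.78
Denominator = 1×116 + 0.086×22.6 + 0.37×92.4 = 152.1
Vm = 61.3 · log₁₀(0.17603) = 61.3 × (-0.7544) = -46.25 mV

-46 mV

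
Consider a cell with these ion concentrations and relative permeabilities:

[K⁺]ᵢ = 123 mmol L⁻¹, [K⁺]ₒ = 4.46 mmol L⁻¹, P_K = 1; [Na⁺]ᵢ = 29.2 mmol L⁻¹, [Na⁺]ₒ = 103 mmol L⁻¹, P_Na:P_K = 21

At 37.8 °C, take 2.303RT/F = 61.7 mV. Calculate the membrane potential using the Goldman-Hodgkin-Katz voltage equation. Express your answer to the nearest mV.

Vm = 61.7 · log₁₀[(Σ P·[cation]ₒ + Σ P·[anion]ᵢ) / (Σ P·[cation]ᵢ + Σ P·[anion]ₒ)]
Numerator = 1×4.46 + 21×103 = 2167
Denominator = 1×123 + 21×29.2 = 736.2
Vm = 61.7 · log₁₀(2.9441) = 61.7 × (0.4690) = 28.93 mV

29 mV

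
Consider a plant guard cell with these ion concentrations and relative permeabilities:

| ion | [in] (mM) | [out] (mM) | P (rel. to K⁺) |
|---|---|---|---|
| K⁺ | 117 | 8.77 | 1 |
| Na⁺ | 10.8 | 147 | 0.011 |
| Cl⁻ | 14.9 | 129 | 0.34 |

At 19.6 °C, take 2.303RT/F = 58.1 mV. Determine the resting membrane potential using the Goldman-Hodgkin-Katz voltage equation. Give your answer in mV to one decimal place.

-59.1 mV

Vm = 58.1 · log₁₀[(Σ P·[cation]ₒ + Σ P·[anion]ᵢ) / (Σ P·[cation]ᵢ + Σ P·[anion]ₒ)]
Numerator = 1×8.77 + 0.011×147 + 0.34×14.9 = 15.45
Denominator = 1×117 + 0.011×10.8 + 0.34×129 = 161
Vm = 58.1 · log₁₀(0.095994) = 58.1 × (-1.0178) = -59.13 mV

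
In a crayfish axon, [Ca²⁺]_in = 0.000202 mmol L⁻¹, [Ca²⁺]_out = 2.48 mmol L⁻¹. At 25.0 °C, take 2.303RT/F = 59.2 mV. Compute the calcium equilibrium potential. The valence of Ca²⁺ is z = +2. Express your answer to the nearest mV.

121 mV

E = (59.2/z) · log₁₀([Ca²⁺]_out/[Ca²⁺]_in) with z = +2.
= (59.2/2) · log₁₀(2.48/0.000202) = 29.60 · log₁₀(1.228e+04)
= 29.60 · (4.0891) = 121.04 mV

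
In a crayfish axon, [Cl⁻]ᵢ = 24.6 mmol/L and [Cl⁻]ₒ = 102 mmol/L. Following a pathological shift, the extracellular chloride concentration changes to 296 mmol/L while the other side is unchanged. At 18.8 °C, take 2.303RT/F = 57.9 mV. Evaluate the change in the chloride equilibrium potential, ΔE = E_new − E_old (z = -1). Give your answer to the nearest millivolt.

E_old = (57.9/-1)·log₁₀(102/24.6) = -35.76 mV
E_new = (57.9/-1)·log₁₀(296/24.6) = -62.55 mV
ΔE = -62.55 − (-35.76) = -26.79 mV

-27 mV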